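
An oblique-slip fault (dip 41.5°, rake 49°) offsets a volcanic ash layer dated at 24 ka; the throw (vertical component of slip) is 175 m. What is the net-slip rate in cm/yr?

1.46 cm/yr

dip-slip = throw / sin(dip) = 175 / sin(41.5°) = 264.1 m
net slip = dip-slip / sin(rake) = 264.1 / sin(49°) = 349.9 m
rate = 349.9 m / 24 ka = 0.0146 m/yr = 1.46 cm/yr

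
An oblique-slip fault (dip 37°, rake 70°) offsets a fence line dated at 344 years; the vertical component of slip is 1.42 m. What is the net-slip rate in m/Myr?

dip-slip = throw / sin(dip) = 1.42 / sin(37°) = 2.360 m
net slip = dip-slip / sin(rake) = 2.360 / sin(70°) = 2.511 m
rate = 2.511 m / 344 years = 0.00730 m/yr = 7300 m/Myr

7300 m/Myr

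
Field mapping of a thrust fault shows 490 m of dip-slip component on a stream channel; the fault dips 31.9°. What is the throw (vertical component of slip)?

259 m

throw = dip-slip × sin(dip) = 490 m × sin(31.9°) = 259 m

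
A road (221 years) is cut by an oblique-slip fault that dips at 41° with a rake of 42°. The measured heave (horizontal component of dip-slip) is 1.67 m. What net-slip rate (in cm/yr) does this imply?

1.50 cm/yr

dip-slip = heave / cos(dip) = 1.67 / cos(41°) = 2.213 m
net slip = dip-slip / sin(rake) = 2.213 / sin(42°) = 3.307 m
rate = 3.307 m / 221 years = 0.0150 m/yr = 1.50 cm/yr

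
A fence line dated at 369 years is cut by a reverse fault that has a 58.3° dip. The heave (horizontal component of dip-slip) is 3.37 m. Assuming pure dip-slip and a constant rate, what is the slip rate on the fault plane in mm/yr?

dip-slip = heave / cos(dip) = 3.37 m / cos(58.3°) = 6.413 m
rate = 6.413 m / 369 years = 0.0174 m/yr = 17.4 mm/yr

17.4 mm/yr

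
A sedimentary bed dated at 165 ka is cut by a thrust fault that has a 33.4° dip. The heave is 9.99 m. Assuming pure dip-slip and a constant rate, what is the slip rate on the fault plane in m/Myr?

72.5 m/Myr

dip-slip = heave / cos(dip) = 9.99 m / cos(33.4°) = 11.97 m
rate = 11.97 m / 165 ka = 0.0000725 m/yr = 72.5 m/Myr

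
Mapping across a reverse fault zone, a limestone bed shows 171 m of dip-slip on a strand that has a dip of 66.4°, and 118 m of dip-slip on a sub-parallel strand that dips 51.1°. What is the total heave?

heave_A = 171 × cos(66.4°) = 68.46 m
heave_B = 118 × cos(51.1°) = 74.10 m
total = 68.46 + 74.10 = 143 m

143 m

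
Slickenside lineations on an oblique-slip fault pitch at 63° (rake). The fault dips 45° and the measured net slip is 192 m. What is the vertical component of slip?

121 m

dip-slip = net slip × sin(rake) = 192 m × sin(63°) = 171.1 m
throw = dip-slip × sin(dip) = 171.1 × sin(45°) = 121 m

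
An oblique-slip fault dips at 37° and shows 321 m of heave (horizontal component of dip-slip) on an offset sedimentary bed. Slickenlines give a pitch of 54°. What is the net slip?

497 m

dip-slip = heave / cos(dip) = 321 / cos(37°) = 401.9 m
net slip = dip-slip / sin(rake) = 401.9 / sin(54°) = 497 m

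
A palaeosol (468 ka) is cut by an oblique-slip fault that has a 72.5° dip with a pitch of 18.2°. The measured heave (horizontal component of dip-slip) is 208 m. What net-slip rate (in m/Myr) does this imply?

4730 m/Myr

dip-slip = heave / cos(dip) = 208 / cos(72.5°) = 691.7 m
net slip = dip-slip / sin(rake) = 691.7 / sin(18.2°) = 2215 m
rate = 2215 m / 468 ka = 0.00473 m/yr = 4730 m/Myr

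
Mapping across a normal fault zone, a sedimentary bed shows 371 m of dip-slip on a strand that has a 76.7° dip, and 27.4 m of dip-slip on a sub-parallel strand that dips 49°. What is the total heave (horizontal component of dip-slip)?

heave_A = 371 × cos(76.7°) = 85.35 m
heave_B = 27.4 × cos(49°) = 17.98 m
total = 85.35 + 17.98 = 103 m

103 m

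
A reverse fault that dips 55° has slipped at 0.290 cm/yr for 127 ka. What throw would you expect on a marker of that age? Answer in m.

dip-slip = rate × time = 0.290 cm/yr × 127 ka = 368.3 m
throw = dip-slip × sin(dip) = 368.3 × sin(55°) = 302 m

302 m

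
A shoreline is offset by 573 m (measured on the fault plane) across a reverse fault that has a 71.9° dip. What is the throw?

throw = dip-slip × sin(dip) = 573 m × sin(71.9°) = 545 m

545 m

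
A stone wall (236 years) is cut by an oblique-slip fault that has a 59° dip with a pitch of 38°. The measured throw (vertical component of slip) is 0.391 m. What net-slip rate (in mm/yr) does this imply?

3.14 mm/yr

dip-slip = throw / sin(dip) = 0.391 / sin(59°) = 0.4562 m
net slip = dip-slip / sin(rake) = 0.4562 / sin(38°) = 0.7409 m
rate = 0.7409 m / 236 years = 0.00314 m/yr = 3.14 mm/yr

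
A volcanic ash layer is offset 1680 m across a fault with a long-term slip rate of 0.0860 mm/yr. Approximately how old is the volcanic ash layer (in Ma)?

age = offset / rate = 1680 m / (0.0860 mm/yr) = 1.95e+07 yr = 19.5 Ma

19.5 Ma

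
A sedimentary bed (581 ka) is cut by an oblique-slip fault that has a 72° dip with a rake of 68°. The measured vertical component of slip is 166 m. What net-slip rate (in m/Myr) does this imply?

dip-slip = throw / sin(dip) = 166 / sin(72°) = 174.5 m
net slip = dip-slip / sin(rake) = 174.5 / sin(68°) = 188.3 m
rate = 188.3 m / 581 ka = 0.000324 m/yr = 324 m/Myr

324 m/Myr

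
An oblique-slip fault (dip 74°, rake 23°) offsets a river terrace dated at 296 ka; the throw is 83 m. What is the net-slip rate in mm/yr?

dip-slip = throw / sin(dip) = 83 / sin(74°) = 86.34 m
net slip = dip-slip / sin(rake) = 86.34 / sin(23°) = 221 m
rate = 221 m / 296 ka = 0.000747 m/yr = 0.747 mm/yr

0.747 mm/yr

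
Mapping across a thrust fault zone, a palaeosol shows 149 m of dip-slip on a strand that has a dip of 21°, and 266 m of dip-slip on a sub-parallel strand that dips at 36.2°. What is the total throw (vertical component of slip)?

210 m

throw_A = 149 × sin(21°) = 53.40 m
throw_B = 266 × sin(36.2°) = 157.1 m
total = 53.40 + 157.1 = 210 m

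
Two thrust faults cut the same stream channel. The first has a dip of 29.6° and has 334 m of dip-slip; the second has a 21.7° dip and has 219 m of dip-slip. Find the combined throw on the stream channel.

throw_A = 334 × sin(29.6°) = 165 m
throw_B = 219 × sin(21.7°) = 80.97 m
total = 165 + 80.97 = 246 m

246 m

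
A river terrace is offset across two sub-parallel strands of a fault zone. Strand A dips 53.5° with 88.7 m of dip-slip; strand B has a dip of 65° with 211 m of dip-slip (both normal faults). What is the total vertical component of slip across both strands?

throw_A = 88.7 × sin(53.5°) = 71.30 m
throw_B = 211 × sin(65°) = 191.2 m
total = 71.30 + 191.2 = 263 m

263 m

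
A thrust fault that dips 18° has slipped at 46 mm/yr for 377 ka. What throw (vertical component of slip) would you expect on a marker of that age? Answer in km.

5.36 km

dip-slip = rate × time = 46 mm/yr × 377 ka = 17340 m
throw = dip-slip × sin(dip) = 17340 × sin(18°) = 5360 m = 5.36 km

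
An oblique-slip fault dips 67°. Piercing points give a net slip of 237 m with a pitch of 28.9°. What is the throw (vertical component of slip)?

105 m

dip-slip = net slip × sin(rake) = 237 m × sin(28.9°) = 114.5 m
throw = dip-slip × sin(dip) = 114.5 × sin(67°) = 105 m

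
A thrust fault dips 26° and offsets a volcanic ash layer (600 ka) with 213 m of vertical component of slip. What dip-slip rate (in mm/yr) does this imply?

dip-slip = throw / sin(dip) = 213 m / sin(26°) = 485.9 m
rate = 485.9 m / 600 ka = 0.000810 m/yr = 0.810 mm/yr

0.810 mm/yr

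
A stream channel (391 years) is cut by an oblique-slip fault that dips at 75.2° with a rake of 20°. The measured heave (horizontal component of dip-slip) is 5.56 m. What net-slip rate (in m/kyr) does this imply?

dip-slip = heave / cos(dip) = 5.56 / cos(75.2°) = 21.77 m
net slip = dip-slip / sin(rake) = 21.77 / sin(20°) = 63.64 m
rate = 63.64 m / 391 years = 0.163 m/yr = 163 m/kyr

163 m/kyr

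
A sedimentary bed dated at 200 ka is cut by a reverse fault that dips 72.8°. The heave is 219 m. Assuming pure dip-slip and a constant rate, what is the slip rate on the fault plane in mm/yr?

dip-slip = heave / cos(dip) = 219 m / cos(72.8°) = 740.6 m
rate = 740.6 m / 200 ka = 0.00370 m/yr = 3.70 mm/yr

3.70 mm/yr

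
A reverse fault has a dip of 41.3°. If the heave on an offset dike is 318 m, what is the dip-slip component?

dip-slip = heave / cos(dip) = 318 / cos(41.3°) = 423 m

423 m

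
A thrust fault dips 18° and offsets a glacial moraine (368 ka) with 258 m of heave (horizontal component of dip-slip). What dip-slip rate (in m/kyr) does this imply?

0.737 m/kyr

dip-slip = heave / cos(dip) = 258 m / cos(18°) = 271.3 m
rate = 271.3 m / 368 ka = 0.000737 m/yr = 0.737 m/kyr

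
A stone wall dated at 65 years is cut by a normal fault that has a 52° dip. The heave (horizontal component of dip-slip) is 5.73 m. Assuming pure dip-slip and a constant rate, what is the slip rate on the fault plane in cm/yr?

dip-slip = heave / cos(dip) = 5.73 m / cos(52°) = 9.307 m
rate = 9.307 m / 65 years = 0.143 m/yr = 14.3 cm/yr

14.3 cm/yr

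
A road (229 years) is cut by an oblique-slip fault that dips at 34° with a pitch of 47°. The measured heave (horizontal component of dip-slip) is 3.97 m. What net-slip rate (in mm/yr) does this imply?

28.6 mm/yr

dip-slip = heave / cos(dip) = 3.97 / cos(34°) = 4.789 m
net slip = dip-slip / sin(rake) = 4.789 / sin(47°) = 6.548 m
rate = 6.548 m / 229 years = 0.0286 m/yr = 28.6 mm/yr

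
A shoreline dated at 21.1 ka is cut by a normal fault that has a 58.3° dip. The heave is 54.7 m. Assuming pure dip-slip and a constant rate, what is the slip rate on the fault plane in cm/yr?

dip-slip = heave / cos(dip) = 54.7 m / cos(58.3°) = 104.1 m
rate = 104.1 m / 21.1 ka = 0.00493 m/yr = 0.493 cm/yr

0.493 cm/yr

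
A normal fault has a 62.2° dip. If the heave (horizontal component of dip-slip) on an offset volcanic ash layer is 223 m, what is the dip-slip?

dip-slip = heave / cos(dip) = 223 / cos(62.2°) = 478 m

478 m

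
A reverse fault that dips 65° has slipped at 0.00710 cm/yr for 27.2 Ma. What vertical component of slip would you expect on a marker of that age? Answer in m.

dip-slip = rate × time = 0.00710 cm/yr × 27.2 Ma = 1931 m
throw = dip-slip × sin(dip) = 1931 × sin(65°) = 1750 m

1750 m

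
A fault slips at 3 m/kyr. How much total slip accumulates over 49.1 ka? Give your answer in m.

slip = rate × time = 3 m/kyr × 49.1 ka = 147 m

147 m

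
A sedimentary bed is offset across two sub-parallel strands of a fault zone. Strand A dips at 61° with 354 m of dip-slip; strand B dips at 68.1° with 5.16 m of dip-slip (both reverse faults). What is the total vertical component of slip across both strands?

throw_A = 354 × sin(61°) = 309.6 m
throw_B = 5.16 × sin(68.1°) = 4.788 m
total = 309.6 + 4.788 = 314 m

314 m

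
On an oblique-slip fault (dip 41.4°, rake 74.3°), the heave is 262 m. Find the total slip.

363 m

dip-slip = heave / cos(dip) = 262 / cos(41.4°) = 349.3 m
net slip = dip-slip / sin(rake) = 349.3 / sin(74.3°) = 363 m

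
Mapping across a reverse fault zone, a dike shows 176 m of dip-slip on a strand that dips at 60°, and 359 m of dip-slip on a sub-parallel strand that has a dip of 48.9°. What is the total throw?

throw_A = 176 × sin(60°) = 152.4 m
throw_B = 359 × sin(48.9°) = 270.5 m
total = 152.4 + 270.5 = 423 m

423 m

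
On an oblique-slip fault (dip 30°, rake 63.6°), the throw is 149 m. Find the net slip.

dip-slip = throw / sin(dip) = 149 / sin(30°) = 298 m
net slip = dip-slip / sin(rake) = 298 / sin(63.6°) = 333 m

333 m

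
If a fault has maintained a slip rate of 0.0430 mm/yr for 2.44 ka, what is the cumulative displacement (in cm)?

slip = rate × time = 0.0430 mm/yr × 2.44 ka = 0.105 m = 10.5 cm

10.5 cm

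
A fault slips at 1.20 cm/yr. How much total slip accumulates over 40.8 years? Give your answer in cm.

49 cm

slip = rate × time = 1.20 cm/yr × 40.8 years = 0.490 m = 49 cm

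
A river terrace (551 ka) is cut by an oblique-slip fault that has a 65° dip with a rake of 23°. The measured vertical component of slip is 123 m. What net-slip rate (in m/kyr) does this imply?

dip-slip = throw / sin(dip) = 123 / sin(65°) = 135.7 m
net slip = dip-slip / sin(rake) = 135.7 / sin(23°) = 347.3 m
rate = 347.3 m / 551 ka = 0.000630 m/yr = 0.630 m/kyr

0.630 m/kyr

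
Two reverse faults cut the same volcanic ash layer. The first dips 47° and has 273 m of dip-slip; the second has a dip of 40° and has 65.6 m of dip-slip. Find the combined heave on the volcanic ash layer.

236 m

heave_A = 273 × cos(47°) = 186.2 m
heave_B = 65.6 × cos(40°) = 50.25 m
total = 186.2 + 50.25 = 236 m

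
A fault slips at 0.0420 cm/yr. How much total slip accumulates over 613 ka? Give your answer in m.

257 m

slip = rate × time = 0.0420 cm/yr × 613 ka = 257 m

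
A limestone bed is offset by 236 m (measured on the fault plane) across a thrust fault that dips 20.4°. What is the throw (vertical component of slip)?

throw = dip-slip × sin(dip) = 236 m × sin(20.4°) = 82.3 m

82.3 m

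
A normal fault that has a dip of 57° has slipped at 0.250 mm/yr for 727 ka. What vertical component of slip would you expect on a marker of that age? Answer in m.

152 m

dip-slip = rate × time = 0.250 mm/yr × 727 ka = 181.8 m
throw = dip-slip × sin(dip) = 181.8 × sin(57°) = 152 m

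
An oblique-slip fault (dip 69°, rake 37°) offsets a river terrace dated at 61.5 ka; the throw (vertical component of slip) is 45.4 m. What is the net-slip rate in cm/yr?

0.131 cm/yr

dip-slip = throw / sin(dip) = 45.4 / sin(69°) = 48.63 m
net slip = dip-slip / sin(rake) = 48.63 / sin(37°) = 80.81 m
rate = 80.81 m / 61.5 ka = 0.00131 m/yr = 0.131 cm/yr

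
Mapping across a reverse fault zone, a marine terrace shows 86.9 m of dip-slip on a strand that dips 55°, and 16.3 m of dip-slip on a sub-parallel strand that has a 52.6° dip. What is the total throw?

throw_A = 86.9 × sin(55°) = 71.18 m
throw_B = 16.3 × sin(52.6°) = 12.95 m
total = 71.18 + 12.95 = 84.1 m

84.1 m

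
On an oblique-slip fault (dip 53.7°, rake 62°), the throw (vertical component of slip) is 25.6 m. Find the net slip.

36 m

dip-slip = throw / sin(dip) = 25.6 / sin(53.7°) = 31.76 m
net slip = dip-slip / sin(rake) = 31.76 / sin(62°) = 36 m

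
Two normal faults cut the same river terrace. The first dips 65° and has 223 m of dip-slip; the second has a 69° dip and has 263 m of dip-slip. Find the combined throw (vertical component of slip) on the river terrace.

448 m

throw_A = 223 × sin(65°) = 202.1 m
throw_B = 263 × sin(69°) = 245.5 m
total = 202.1 + 245.5 = 448 m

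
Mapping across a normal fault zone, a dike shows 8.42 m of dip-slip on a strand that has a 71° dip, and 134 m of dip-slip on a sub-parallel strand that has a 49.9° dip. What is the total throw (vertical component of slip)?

throw_A = 8.42 × sin(71°) = 7.961 m
throw_B = 134 × sin(49.9°) = 102.5 m
total = 7.961 + 102.5 = 110 m

110 m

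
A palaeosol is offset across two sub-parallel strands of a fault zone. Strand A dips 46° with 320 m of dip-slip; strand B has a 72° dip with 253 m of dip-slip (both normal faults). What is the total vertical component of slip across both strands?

471 m

throw_A = 320 × sin(46°) = 230.2 m
throw_B = 253 × sin(72°) = 240.6 m
total = 230.2 + 240.6 = 471 m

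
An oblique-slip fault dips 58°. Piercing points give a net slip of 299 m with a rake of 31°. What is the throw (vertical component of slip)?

131 m

dip-slip = net slip × sin(rake) = 299 m × sin(31°) = 154 m
throw = dip-slip × sin(dip) = 154 × sin(58°) = 131 m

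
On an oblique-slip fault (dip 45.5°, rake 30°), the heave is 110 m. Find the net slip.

dip-slip = heave / cos(dip) = 110 / cos(45.5°) = 156.9 m
net slip = dip-slip / sin(rake) = 156.9 / sin(30°) = 314 m

314 m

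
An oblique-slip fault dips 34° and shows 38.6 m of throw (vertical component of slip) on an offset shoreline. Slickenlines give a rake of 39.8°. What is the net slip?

dip-slip = throw / sin(dip) = 38.6 / sin(34°) = 69.03 m
net slip = dip-slip / sin(rake) = 69.03 / sin(39.8°) = 108 m

108 m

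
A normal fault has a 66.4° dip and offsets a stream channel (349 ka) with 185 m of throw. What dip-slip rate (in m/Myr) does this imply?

dip-slip = throw / sin(dip) = 185 m / sin(66.4°) = 201.9 m
rate = 201.9 m / 349 ka = 0.000578 m/yr = 578 m/Myr

578 m/Myr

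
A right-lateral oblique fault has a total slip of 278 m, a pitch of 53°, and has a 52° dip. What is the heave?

dip-slip = net slip × sin(rake) = 278 m × sin(53°) = 222 m
heave = dip-slip × cos(dip) = 222 × cos(52°) = 137 m

137 m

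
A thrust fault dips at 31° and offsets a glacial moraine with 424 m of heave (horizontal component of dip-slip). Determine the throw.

throw = heave × tan(dip) = 424 × tan(31°) = 255 m

255 m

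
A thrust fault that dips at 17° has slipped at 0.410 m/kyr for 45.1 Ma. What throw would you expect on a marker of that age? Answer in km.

dip-slip = rate × time = 0.410 m/kyr × 45.1 Ma = 18490 m
throw = dip-slip × sin(dip) = 18490 × sin(17°) = 5410 m = 5.41 km

5.41 km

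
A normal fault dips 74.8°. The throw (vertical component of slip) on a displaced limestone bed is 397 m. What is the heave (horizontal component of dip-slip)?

heave = throw / tan(dip) = 397 / tan(74.8°) = 108 m

108 m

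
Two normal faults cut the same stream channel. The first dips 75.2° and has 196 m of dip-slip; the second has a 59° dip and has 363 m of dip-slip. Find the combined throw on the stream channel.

501 m

throw_A = 196 × sin(75.2°) = 189.5 m
throw_B = 363 × sin(59°) = 311.2 m
total = 189.5 + 311.2 = 501 m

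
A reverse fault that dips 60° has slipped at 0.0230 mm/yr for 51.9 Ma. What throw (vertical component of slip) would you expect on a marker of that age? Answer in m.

dip-slip = rate × time = 0.0230 mm/yr × 51.9 Ma = 1194 m
throw = dip-slip × sin(dip) = 1194 × sin(60°) = 1030 m

1030 m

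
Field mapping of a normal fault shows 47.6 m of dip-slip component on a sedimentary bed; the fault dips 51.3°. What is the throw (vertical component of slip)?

37.1 m

throw = dip-slip × sin(dip) = 47.6 m × sin(51.3°) = 37.1 m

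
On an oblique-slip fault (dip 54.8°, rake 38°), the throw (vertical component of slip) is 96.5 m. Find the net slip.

dip-slip = throw / sin(dip) = 96.5 / sin(54.8°) = 118.1 m
net slip = dip-slip / sin(rake) = 118.1 / sin(38°) = 192 m

192 m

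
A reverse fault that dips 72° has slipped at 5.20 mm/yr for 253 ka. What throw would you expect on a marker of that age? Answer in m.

dip-slip = rate × time = 5.20 mm/yr × 253 ka = 1316 m
throw = dip-slip × sin(dip) = 1316 × sin(72°) = 1250 m

1250 m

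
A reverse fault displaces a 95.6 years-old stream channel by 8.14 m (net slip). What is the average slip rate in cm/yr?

rate = 8.14 m / 95.6 years = 0.0851 m/yr = 8.51 cm/yr

8.51 cm/yr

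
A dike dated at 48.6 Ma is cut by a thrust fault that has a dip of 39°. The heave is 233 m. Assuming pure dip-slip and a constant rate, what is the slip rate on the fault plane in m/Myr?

dip-slip = heave / cos(dip) = 233 m / cos(39°) = 299.8 m
rate = 299.8 m / 48.6 Ma = 0.00000617 m/yr = 6.17 m/Myr

6.17 m/Myr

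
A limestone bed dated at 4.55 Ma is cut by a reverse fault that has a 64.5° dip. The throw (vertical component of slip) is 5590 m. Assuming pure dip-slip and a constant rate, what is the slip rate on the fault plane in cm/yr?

dip-slip = throw / sin(dip) = 5590 m / sin(64.5°) = 6193 m
rate = 6193 m / 4.55 Ma = 0.00136 m/yr = 0.136 cm/yr

0.136 cm/yr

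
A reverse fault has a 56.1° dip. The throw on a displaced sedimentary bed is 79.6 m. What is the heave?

heave = throw / tan(dip) = 79.6 / tan(56.1°) = 53.5 m

53.5 m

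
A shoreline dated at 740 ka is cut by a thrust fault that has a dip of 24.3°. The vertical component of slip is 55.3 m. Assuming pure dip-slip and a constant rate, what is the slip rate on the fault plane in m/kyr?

0.182 m/kyr

dip-slip = throw / sin(dip) = 55.3 m / sin(24.3°) = 134.4 m
rate = 134.4 m / 740 ka = 0.000182 m/yr = 0.182 m/kyr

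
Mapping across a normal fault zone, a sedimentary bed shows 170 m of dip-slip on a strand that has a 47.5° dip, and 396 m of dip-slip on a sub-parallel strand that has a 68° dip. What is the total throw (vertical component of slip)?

throw_A = 170 × sin(47.5°) = 125.3 m
throw_B = 396 × sin(68°) = 367.2 m
total = 125.3 + 367.2 = 493 m

493 m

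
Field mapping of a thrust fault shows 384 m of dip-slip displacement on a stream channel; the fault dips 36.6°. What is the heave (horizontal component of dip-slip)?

heave = dip-slip × cos(dip) = 384 m × cos(36.6°) = 308 m

308 m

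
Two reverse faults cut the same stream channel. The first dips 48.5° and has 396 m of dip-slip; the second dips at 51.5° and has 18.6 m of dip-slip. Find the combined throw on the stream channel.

throw_A = 396 × sin(48.5°) = 296.6 m
throw_B = 18.6 × sin(51.5°) = 14.56 m
total = 296.6 + 14.56 = 311 m

311 m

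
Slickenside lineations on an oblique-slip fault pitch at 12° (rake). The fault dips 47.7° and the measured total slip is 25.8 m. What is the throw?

3.97 m

dip-slip = net slip × sin(rake) = 25.8 m × sin(12°) = 5.364 m
throw = dip-slip × sin(dip) = 5.364 × sin(47.7°) = 3.97 m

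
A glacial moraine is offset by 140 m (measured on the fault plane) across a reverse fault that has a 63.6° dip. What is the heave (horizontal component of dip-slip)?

62.2 m

heave = dip-slip × cos(dip) = 140 m × cos(63.6°) = 62.2 m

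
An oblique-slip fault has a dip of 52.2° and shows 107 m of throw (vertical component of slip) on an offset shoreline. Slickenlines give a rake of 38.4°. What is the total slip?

218 m

dip-slip = throw / sin(dip) = 107 / sin(52.2°) = 135.4 m
net slip = dip-slip / sin(rake) = 135.4 / sin(38.4°) = 218 m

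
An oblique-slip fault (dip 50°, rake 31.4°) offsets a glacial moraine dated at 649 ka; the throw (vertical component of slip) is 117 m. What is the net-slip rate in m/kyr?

dip-slip = throw / sin(dip) = 117 / sin(50°) = 152.7 m
net slip = dip-slip / sin(rake) = 152.7 / sin(31.4°) = 293.1 m
rate = 293.1 m / 649 ka = 0.000452 m/yr = 0.452 m/kyr

0.452 m/kyr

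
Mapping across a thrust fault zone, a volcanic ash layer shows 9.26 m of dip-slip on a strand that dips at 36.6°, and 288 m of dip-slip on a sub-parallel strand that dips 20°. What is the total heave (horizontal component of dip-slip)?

heave_A = 9.26 × cos(36.6°) = 7.434 m
heave_B = 288 × cos(20°) = 270.6 m
total = 7.434 + 270.6 = 278 m

278 m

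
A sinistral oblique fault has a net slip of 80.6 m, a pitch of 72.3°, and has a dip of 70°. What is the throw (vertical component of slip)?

dip-slip = net slip × sin(rake) = 80.6 m × sin(72.3°) = 76.78 m
throw = dip-slip × sin(dip) = 76.78 × sin(70°) = 72.2 m

72.2 m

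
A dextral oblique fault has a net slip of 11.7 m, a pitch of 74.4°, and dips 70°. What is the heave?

dip-slip = net slip × sin(rake) = 11.7 m × sin(74.4°) = 11.27 m
heave = dip-slip × cos(dip) = 11.27 × cos(70°) = 3.85 m

3.85 m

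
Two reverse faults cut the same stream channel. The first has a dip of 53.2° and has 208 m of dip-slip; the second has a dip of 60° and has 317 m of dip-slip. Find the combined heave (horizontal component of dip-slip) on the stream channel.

heave_A = 208 × cos(53.2°) = 124.6 m
heave_B = 317 × cos(60°) = 158.5 m
total = 124.6 + 158.5 = 283 m

283 m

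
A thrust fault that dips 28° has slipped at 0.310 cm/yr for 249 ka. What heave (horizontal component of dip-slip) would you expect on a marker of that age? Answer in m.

dip-slip = rate × time = 0.310 cm/yr × 249 ka = 771.9 m
heave = dip-slip × cos(dip) = 771.9 × cos(28°) = 682 m

682 m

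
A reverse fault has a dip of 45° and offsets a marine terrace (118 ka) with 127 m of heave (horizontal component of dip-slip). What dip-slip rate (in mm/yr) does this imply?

1.52 mm/yr

dip-slip = heave / cos(dip) = 127 m / cos(45°) = 179.6 m
rate = 179.6 m / 118 ka = 0.00152 m/yr = 1.52 mm/yr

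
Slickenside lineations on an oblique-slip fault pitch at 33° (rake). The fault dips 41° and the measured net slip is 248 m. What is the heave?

dip-slip = net slip × sin(rake) = 248 m × sin(33°) = 135.1 m
heave = dip-slip × cos(dip) = 135.1 × cos(41°) = 102 m

102 m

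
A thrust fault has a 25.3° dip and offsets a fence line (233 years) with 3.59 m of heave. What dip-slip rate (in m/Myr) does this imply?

dip-slip = heave / cos(dip) = 3.59 m / cos(25.3°) = 3.971 m
rate = 3.971 m / 233 years = 0.0170 m/yr = 17000 m/Myr

17000 m/Myr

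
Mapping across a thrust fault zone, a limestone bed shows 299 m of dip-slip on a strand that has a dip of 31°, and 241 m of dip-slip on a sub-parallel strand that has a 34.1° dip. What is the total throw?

289 m

throw_A = 299 × sin(31°) = 154 m
throw_B = 241 × sin(34.1°) = 135.1 m
total = 154 + 135.1 = 289 m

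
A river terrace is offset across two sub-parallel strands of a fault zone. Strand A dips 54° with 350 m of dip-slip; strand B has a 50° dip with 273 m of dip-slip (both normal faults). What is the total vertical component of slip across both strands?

throw_A = 350 × sin(54°) = 283.2 m
throw_B = 273 × sin(50°) = 209.1 m
total = 283.2 + 209.1 = 492 m

492 m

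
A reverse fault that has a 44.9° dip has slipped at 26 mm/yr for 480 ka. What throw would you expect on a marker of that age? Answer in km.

8.81 km

dip-slip = rate × time = 26 mm/yr × 480 ka = 12480 m
throw = dip-slip × sin(dip) = 12480 × sin(44.9°) = 8810 m = 8.81 km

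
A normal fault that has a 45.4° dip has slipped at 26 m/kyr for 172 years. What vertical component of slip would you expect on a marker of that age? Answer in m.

dip-slip = rate × time = 26 m/kyr × 172 years = 4.472 m
throw = dip-slip × sin(dip) = 4.472 × sin(45.4°) = 3.18 m

3.18 m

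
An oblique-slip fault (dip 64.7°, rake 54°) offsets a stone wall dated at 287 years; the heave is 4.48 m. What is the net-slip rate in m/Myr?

45100 m/Myr

dip-slip = heave / cos(dip) = 4.48 / cos(64.7°) = 10.48 m
net slip = dip-slip / sin(rake) = 10.48 / sin(54°) = 12.96 m
rate = 12.96 m / 287 years = 0.0451 m/yr = 45100 m/Myr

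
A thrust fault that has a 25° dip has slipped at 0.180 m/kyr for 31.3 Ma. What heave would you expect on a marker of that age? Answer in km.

dip-slip = rate × time = 0.180 m/kyr × 31.3 Ma = 5634 m
heave = dip-slip × cos(dip) = 5634 × cos(25°) = 5110 m = 5.11 km

5.11 km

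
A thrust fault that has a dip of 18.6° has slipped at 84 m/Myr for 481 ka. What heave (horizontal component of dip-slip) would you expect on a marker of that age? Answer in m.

dip-slip = rate × time = 84 m/Myr × 481 ka = 40.40 m
heave = dip-slip × cos(dip) = 40.40 × cos(18.6°) = 38.3 m

38.3 m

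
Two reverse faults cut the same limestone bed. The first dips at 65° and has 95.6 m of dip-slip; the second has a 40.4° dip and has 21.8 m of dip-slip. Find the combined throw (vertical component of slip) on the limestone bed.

throw_A = 95.6 × sin(65°) = 86.64 m
throw_B = 21.8 × sin(40.4°) = 14.13 m
total = 86.64 + 14.13 = 101 m

101 m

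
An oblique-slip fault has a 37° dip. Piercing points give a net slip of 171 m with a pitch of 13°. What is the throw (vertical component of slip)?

23.1 m

dip-slip = net slip × sin(rake) = 171 m × sin(13°) = 38.47 m
throw = dip-slip × sin(dip) = 38.47 × sin(37°) = 23.1 m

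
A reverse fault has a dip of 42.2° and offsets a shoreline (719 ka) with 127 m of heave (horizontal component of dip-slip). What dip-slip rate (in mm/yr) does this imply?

dip-slip = heave / cos(dip) = 127 m / cos(42.2°) = 171.4 m
rate = 171.4 m / 719 ka = 0.000238 m/yr = 0.238 mm/yr

0.238 mm/yr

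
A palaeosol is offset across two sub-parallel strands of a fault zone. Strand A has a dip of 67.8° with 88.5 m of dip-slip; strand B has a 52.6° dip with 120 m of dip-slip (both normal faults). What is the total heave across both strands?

106 m

heave_A = 88.5 × cos(67.8°) = 33.44 m
heave_B = 120 × cos(52.6°) = 72.89 m
total = 33.44 + 72.89 = 106 m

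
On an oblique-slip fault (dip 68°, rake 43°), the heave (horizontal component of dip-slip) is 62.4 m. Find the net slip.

244 m

dip-slip = heave / cos(dip) = 62.4 / cos(68°) = 166.6 m
net slip = dip-slip / sin(rake) = 166.6 / sin(43°) = 244 m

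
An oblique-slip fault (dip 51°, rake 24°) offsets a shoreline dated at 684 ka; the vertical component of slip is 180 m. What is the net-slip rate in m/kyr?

dip-slip = throw / sin(dip) = 180 / sin(51°) = 231.6 m
net slip = dip-slip / sin(rake) = 231.6 / sin(24°) = 569.5 m
rate = 569.5 m / 684 ka = 0.000833 m/yr = 0.833 m/kyr

0.833 m/kyr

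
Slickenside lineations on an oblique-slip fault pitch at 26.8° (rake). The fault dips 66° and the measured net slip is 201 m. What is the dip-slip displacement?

dip-slip = net slip × sin(rake) = 201 m × sin(26.8°) = 90.6 m

90.6 m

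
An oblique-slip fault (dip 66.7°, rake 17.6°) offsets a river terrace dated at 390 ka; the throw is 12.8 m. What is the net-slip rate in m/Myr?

dip-slip = throw / sin(dip) = 12.8 / sin(66.7°) = 13.94 m
net slip = dip-slip / sin(rake) = 13.94 / sin(17.6°) = 46.09 m
rate = 46.09 m / 390 ka = 0.000118 m/yr = 118 m/Myr

118 m/Myr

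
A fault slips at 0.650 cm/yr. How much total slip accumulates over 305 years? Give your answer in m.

slip = rate × time = 0.650 cm/yr × 305 years = 1.98 m

1.98 m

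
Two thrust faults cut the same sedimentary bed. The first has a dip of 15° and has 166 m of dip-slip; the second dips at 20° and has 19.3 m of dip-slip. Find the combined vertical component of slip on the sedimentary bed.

49.6 m

throw_A = 166 × sin(15°) = 42.96 m
throw_B = 19.3 × sin(20°) = 6.601 m
total = 42.96 + 6.601 = 49.6 m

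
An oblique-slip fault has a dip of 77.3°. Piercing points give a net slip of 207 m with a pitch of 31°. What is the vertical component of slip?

dip-slip = net slip × sin(rake) = 207 m × sin(31°) = 106.6 m
throw = dip-slip × sin(dip) = 106.6 × sin(77.3°) = 104 m

104 m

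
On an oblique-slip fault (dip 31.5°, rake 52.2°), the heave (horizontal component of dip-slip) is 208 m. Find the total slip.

dip-slip = heave / cos(dip) = 208 / cos(31.5°) = 243.9 m
net slip = dip-slip / sin(rake) = 243.9 / sin(52.2°) = 309 m

309 m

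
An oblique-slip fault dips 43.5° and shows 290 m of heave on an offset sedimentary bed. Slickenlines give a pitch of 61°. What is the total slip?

457 m

dip-slip = heave / cos(dip) = 290 / cos(43.5°) = 399.8 m
net slip = dip-slip / sin(rake) = 399.8 / sin(61°) = 457 m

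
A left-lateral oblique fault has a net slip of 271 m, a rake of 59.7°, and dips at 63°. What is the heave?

106 m

dip-slip = net slip × sin(rake) = 271 m × sin(59.7°) = 234 m
heave = dip-slip × cos(dip) = 234 × cos(63°) = 106 m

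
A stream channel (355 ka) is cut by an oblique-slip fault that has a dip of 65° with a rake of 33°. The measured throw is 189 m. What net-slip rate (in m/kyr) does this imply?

dip-slip = throw / sin(dip) = 189 / sin(65°) = 208.5 m
net slip = dip-slip / sin(rake) = 208.5 / sin(33°) = 382.9 m
rate = 382.9 m / 355 ka = 0.00108 m/yr = 1.08 m/kyr

1.08 m/kyr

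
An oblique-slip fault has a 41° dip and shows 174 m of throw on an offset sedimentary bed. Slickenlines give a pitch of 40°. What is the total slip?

413 m

dip-slip = throw / sin(dip) = 174 / sin(41°) = 265.2 m
net slip = dip-slip / sin(rake) = 265.2 / sin(40°) = 413 m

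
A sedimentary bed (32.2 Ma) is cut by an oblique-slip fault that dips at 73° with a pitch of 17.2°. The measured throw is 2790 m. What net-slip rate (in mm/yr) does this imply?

dip-slip = throw / sin(dip) = 2790 / sin(73°) = 2917 m
net slip = dip-slip / sin(rake) = 2917 / sin(17.2°) = 9866 m
rate = 9866 m / 32.2 Ma = 0.000306 m/yr = 0.306 mm/yr

0.306 mm/yr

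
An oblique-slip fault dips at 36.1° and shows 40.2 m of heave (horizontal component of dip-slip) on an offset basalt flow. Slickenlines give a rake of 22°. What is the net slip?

dip-slip = heave / cos(dip) = 40.2 / cos(36.1°) = 49.75 m
net slip = dip-slip / sin(rake) = 49.75 / sin(22°) = 133 m

133 m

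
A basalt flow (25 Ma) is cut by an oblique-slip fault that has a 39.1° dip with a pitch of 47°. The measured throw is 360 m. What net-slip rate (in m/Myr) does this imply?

dip-slip = throw / sin(dip) = 360 / sin(39.1°) = 570.8 m
net slip = dip-slip / sin(rake) = 570.8 / sin(47°) = 780.5 m
rate = 780.5 m / 25 Ma = 0.0000312 m/yr = 31.2 m/Myr

31.2 m/Myr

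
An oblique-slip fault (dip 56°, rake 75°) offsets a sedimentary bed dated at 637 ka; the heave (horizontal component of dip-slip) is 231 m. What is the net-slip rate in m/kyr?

0.671 m/kyr

dip-slip = heave / cos(dip) = 231 / cos(56°) = 413.1 m
net slip = dip-slip / sin(rake) = 413.1 / sin(75°) = 427.7 m
rate = 427.7 m / 637 ka = 0.000671 m/yr = 0.671 m/kyr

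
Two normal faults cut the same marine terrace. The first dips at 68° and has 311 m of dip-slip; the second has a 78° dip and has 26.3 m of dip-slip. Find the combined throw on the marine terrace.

314 m

throw_A = 311 × sin(68°) = 288.4 m
throw_B = 26.3 × sin(78°) = 25.73 m
total = 288.4 + 25.73 = 314 m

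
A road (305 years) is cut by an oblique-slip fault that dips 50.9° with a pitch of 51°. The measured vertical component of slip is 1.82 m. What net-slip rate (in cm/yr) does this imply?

0.989 cm/yr

dip-slip = throw / sin(dip) = 1.82 / sin(50.9°) = 2.345 m
net slip = dip-slip / sin(rake) = 2.345 / sin(51°) = 3.018 m
rate = 3.018 m / 305 years = 0.00989 m/yr = 0.989 cm/yr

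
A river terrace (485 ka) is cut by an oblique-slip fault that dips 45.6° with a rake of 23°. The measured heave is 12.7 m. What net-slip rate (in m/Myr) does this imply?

dip-slip = heave / cos(dip) = 12.7 / cos(45.6°) = 18.15 m
net slip = dip-slip / sin(rake) = 18.15 / sin(23°) = 46.46 m
rate = 46.46 m / 485 ka = 0.0000958 m/yr = 95.8 m/Myr

95.8 m/Myr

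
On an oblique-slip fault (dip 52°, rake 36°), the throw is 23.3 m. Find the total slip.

50.3 m

dip-slip = throw / sin(dip) = 23.3 / sin(52°) = 29.57 m
net slip = dip-slip / sin(rake) = 29.57 / sin(36°) = 50.3 m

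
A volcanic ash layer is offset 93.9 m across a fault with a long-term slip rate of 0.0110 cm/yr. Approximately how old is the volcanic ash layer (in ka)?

age = offset / rate = 93.9 m / (0.0110 cm/yr) = 854000 yr = 854 ka

854 ka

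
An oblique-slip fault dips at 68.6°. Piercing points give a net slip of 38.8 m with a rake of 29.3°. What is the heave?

dip-slip = net slip × sin(rake) = 38.8 m × sin(29.3°) = 18.99 m
heave = dip-slip × cos(dip) = 18.99 × cos(68.6°) = 6.93 m

6.93 m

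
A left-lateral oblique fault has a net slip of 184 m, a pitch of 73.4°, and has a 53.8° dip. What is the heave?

dip-slip = net slip × sin(rake) = 184 m × sin(73.4°) = 176.3 m
heave = dip-slip × cos(dip) = 176.3 × cos(53.8°) = 104 m

104 m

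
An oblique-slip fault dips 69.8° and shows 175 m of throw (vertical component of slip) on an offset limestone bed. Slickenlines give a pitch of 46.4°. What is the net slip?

257 m

dip-slip = throw / sin(dip) = 175 / sin(69.8°) = 186.5 m
net slip = dip-slip / sin(rake) = 186.5 / sin(46.4°) = 257 m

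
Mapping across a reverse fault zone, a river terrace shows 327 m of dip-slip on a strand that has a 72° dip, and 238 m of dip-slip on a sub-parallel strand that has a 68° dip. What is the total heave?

190 m

heave_A = 327 × cos(72°) = 101 m
heave_B = 238 × cos(68°) = 89.16 m
total = 101 + 89.16 = 190 m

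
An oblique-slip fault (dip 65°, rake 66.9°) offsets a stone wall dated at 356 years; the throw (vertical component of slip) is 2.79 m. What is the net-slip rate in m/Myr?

dip-slip = throw / sin(dip) = 2.79 / sin(65°) = 3.078 m
net slip = dip-slip / sin(rake) = 3.078 / sin(66.9°) = 3.347 m
rate = 3.347 m / 356 years = 0.00940 m/yr = 9400 m/Myr

9400 m/Myr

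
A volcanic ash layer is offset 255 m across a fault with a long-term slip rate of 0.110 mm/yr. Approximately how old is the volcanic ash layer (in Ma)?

age = offset / rate = 255 m / (0.110 mm/yr) = 2.32e+06 yr = 2.32 Ma

2.32 Ma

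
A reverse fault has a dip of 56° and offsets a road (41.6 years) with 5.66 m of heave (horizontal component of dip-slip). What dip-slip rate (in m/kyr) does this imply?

243 m/kyr

dip-slip = heave / cos(dip) = 5.66 m / cos(56°) = 10.12 m
rate = 10.12 m / 41.6 years = 0.243 m/yr = 243 m/kyr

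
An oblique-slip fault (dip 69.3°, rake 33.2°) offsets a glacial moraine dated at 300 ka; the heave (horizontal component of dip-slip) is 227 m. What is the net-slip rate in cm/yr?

0.391 cm/yr

dip-slip = heave / cos(dip) = 227 / cos(69.3°) = 642.2 m
net slip = dip-slip / sin(rake) = 642.2 / sin(33.2°) = 1173 m
rate = 1173 m / 300 ka = 0.00391 m/yr = 0.391 cm/yr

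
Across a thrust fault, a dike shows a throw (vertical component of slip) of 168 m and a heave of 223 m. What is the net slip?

279 m

net slip = √(throw² + heave²) = √(168² + 223²) = 279 m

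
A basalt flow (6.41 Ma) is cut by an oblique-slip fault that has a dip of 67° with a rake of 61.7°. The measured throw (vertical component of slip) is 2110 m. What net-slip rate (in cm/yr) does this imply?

0.0406 cm/yr

dip-slip = throw / sin(dip) = 2110 / sin(67°) = 2292 m
net slip = dip-slip / sin(rake) = 2292 / sin(61.7°) = 2603 m
rate = 2603 m / 6.41 Ma = 0.000406 m/yr = 0.0406 cm/yr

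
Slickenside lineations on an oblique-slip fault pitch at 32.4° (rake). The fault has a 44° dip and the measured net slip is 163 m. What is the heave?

62.8 m

dip-slip = net slip × sin(rake) = 163 m × sin(32.4°) = 87.34 m
heave = dip-slip × cos(dip) = 87.34 × cos(44°) = 62.8 m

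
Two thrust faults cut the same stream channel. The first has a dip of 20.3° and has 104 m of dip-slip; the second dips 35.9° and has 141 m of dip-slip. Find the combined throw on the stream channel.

119 m

throw_A = 104 × sin(20.3°) = 36.08 m
throw_B = 141 × sin(35.9°) = 82.68 m
total = 36.08 + 82.68 = 119 m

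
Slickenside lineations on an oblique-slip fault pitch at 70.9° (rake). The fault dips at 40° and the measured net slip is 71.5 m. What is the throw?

43.4 m

dip-slip = net slip × sin(rake) = 71.5 m × sin(70.9°) = 67.56 m
throw = dip-slip × sin(dip) = 67.56 × sin(40°) = 43.4 m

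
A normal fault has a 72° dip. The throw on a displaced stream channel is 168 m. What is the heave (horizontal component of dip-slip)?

heave = throw / tan(dip) = 168 / tan(72°) = 54.6 m

54.6 m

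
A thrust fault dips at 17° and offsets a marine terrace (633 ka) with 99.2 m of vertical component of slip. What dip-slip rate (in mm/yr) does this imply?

0.536 mm/yr

dip-slip = throw / sin(dip) = 99.2 m / sin(17°) = 339.3 m
rate = 339.3 m / 633 ka = 0.000536 m/yr = 0.536 mm/yr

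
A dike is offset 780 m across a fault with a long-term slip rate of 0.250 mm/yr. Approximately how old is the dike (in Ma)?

age = offset / rate = 780 m / (0.250 mm/yr) = 3.12e+06 yr = 3.12 Ma

3.12 Ma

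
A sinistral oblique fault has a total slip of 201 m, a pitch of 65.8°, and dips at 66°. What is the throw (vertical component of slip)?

167 m

dip-slip = net slip × sin(rake) = 201 m × sin(65.8°) = 183.3 m
throw = dip-slip × sin(dip) = 183.3 × sin(66°) = 167 m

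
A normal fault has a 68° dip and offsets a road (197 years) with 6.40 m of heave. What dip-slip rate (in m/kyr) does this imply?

86.7 m/kyr

dip-slip = heave / cos(dip) = 6.40 m / cos(68°) = 17.08 m
rate = 17.08 m / 197 years = 0.0867 m/yr = 86.7 m/kyr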